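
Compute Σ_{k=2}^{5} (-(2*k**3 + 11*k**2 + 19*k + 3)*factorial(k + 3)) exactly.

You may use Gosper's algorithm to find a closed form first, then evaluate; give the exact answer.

The ratio is (2*k**4 + 25*k**3 + 115*k**2 + 223*k + 140)/(2*k**3 + 11*k**2 + 19*k + 3).
Gosper form: A/B · C(k+1)/C(k) with A=k + 4, B=1, C=k**3 + 11*k**2/2 + 19*k/2 + 3/2.
Set up (k + 4)·f(k+1) − (1)·f(k) − (k**3 + 11*k**2/2 + 19*k/2 + 3/2) = 0.
From deg A=1, deg B=0, deg C=3: d=2.
Solving with deg f ≤ 2: f(k) = (k - 1)*(2*k + 3)/2.
Certificate R = B(k−1)f/C = (k - 1)*(2*k + 3)/(2*k**3 + 11*k**2 + 19*k + 3) gives s_k = -(k - 1)*(2*k + 3)*factorial(k + 3).
s_(k+1) − s_k = -(2*k**3 + 11*k**2 + 19*k + 3)*factorial(k + 3) = t_k.
Telescoping: Σ = s_(6) − s_(2) = -27216000 − (-840) = -27215160.

Σ = -27215160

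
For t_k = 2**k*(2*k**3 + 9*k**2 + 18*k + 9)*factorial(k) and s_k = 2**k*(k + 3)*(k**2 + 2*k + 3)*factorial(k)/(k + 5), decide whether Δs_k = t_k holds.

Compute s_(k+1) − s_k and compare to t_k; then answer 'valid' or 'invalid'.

Invalid: residual -2**(k + 1)*(2*k**4 + 19*k**3 + 62*k**2 + 97*k + 42)*factorial(k)/((k + 5)*(k + 6)) ≠ 0.

s_(k+1) = 2**(k + 1)*(k + 4)*(k**2 + 4*k + 6)*factorial(k + 1)/(k + 6)
s_(k+1) − s_k = 2**k*(2*k**5 + 27*k**4 + 139*k**3 + 353*k**2 + 445*k + 186)*factorial(k)/((k + 5)*(k + 6))
(s_(k+1) − s_k) − t_k = -2**(k + 1)*(2*k**4 + 19*k**3 + 62*k**2 + 97*k + 42)*factorial(k)/((k + 5)*(k + 6))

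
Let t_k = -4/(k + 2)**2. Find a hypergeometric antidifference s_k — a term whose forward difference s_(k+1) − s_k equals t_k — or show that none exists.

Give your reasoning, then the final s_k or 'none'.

none — t_k is not Gosper-summable

r(k) = (k + 2)**2/(k + 3)**2 after simplifying.
A = k**2 + 4*k + 4, B = k**2 + 6*k + 9, C = 1.
Need (k**2 + 4*k + 4)·f(k+1) − (k**2 + 4*k + 4)·f(k) = 1.
From deg A=2, deg B=2, deg C=0: d=0.
Write f(k) = c0. Then LHS − RHS = -1, requiring -1 = 0: contradictory. No certificate.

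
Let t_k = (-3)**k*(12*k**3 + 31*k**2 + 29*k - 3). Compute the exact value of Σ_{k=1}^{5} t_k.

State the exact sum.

r(k) = 3*(-12*k**3 - 67*k**2 - 127*k - 69)/(12*k**3 + 31*k**2 + 29*k - 3) after simplifying.
Take A(k)=-3, B(k)=1, C(k)=k**3 + 31*k**2/12 + 29*k/12 - 1/4.
f must satisfy (-3)·f(k+1) − (1)·f(k) = k**3 + 31*k**2/12 + 29*k/12 - 1/4.
Degrees (0,0,3) ⇒ d ≤ 3.
Solve for f: f(k) = -(k - 1)*(3*k**2 + 4*k + 3)/12 (degree 3 ≤ 3).
So s_k = (B(k−1)f/C)·t_k = (-(k - 1)*(3*k**2 + 4*k + 3)/(12*k**3 + 31*k**2 + 29*k - 3))·t_k = (-3)**k*(-3*k**3 - k**2 + k + 3).
s_(k+1) − s_k = (-3)**k*(12*k**3 + 31*k**2 + 29*k - 3) = t_k.
Σ_(k=1)^(5) t_k = s_(6) − s_(1) = -492075 − (0) = -492075.

Σ = -492075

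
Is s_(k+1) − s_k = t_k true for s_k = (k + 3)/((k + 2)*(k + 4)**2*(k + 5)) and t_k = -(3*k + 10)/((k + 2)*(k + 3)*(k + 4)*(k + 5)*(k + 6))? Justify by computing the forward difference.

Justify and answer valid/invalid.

s_(k+1) = (k + 4)/((k + 3)*(k + 5)**2*(k + 6))
s_(k+1) − s_k = ((k + 2)*(k + 4)**3 - (k + 3)**2*(k + 5)*(k + 6))/((k + 2)*(k + 3)*(k + 4)**2*(k + 5)**2*(k + 6))
(s_(k+1) − s_k) − t_k = (4*k**2 + 31*k + 58)/(k**7 + 29*k**6 + 355*k**5 + 2375*k**4 + 9364*k**3 + 21716*k**2 + 27360*k + 14400)

Invalid: residual (4*k**2 + 31*k + 58)/(k**7 + 29*k**6 + 355*k**5 + 2375*k**4 + 9364*k**3 + 21716*k**2 + 27360*k + 14400) ≠ 0.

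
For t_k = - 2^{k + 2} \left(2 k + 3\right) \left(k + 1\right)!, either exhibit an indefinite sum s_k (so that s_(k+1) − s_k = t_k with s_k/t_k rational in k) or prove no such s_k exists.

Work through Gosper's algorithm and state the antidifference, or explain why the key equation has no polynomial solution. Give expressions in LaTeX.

s_k = - 2^{k + 2} \left(k + 1\right)!

Step 1: r(k) = 2*(k + 2)*(2*k + 5)/(2*k + 3).
Gosper form: A/B · C(k+1)/C(k) with A=2*k + 4, B=1, C=k + 3/2.
Key eq: (2*k + 4)·f(k+1) = (1)·f(k) + (k + 3/2).
From deg A=1, deg B=0, deg C=1: d=0.
Solve for f: f(k) = 1/2 (degree 0 ≤ 0).
So s_k = (B(k−1)f/C)·t_k = (1/(2*k + 3))·t_k = -2**(k + 2)*factorial(k + 1).
Verify: -2**(k + 2)*(2*k + 3)*factorial(k + 1) matches t_k.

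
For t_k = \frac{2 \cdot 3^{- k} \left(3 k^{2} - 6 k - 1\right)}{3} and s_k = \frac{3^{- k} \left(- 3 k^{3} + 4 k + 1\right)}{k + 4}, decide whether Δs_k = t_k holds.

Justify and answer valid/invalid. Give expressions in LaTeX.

Invalid: residual \frac{3^{- k} \left(- 6 k^{3} - 21 k^{2} + 59 k + 11\right)}{k^{2} + 9 k + 20} ≠ 0.

s_(k+1) = (4*k - 3*(k + 1)**3 + 5)/(3*3**k*(k + 5))
s_(k+1) − s_k = (6*k**4 + 24*k**3 - 53*k**2 - 81*k - 7)/(3*3**k*(k**2 + 9*k + 20))
(s_(k+1) − s_k) − t_k = (-6*k**3 - 21*k**2 + 59*k + 11)/(3**k*(k**2 + 9*k + 20))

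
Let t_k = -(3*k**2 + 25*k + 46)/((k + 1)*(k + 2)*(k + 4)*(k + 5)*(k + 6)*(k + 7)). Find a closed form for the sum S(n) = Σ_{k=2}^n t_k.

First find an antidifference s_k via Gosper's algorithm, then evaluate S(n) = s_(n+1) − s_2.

r(k) = (k + 1)*(k + 4)*(25*k + 3*(k + 1)**2 + 71)/((k + 3)*(k + 8)*(3*k**2 + 25*k + 46)) after simplifying.
Take A(k)=k + 1, B(k)=k + 8, C(k)=k**3 + 34*k**2/3 + 121*k/3 + 46.
Solve (k + 1)·f(k+1) − (k + 7)·f(k) = k**3 + 34*k**2/3 + 121*k/3 + 46.
deg f ≤ 6 (via 1,1,3).
Solving with deg f ≤ 6: f(k) = k*(k + 2)*(k + 3)*(k + 5)*(k**2 + 11*k + 34)/72.
R(k) = B(k−1)·f(k)/C(k) = k*(k + 2)*(k + 5)*(k + 7)*(k**2 + 11*k + 34)/(24*(3*k**2 + 25*k + 46)); s_k = R·t_k = k*(-k**2 - 11*k - 34)/(24*(k**3 + 11*k**2 + 34*k + 24)).
Check: Δs_k = (-3*k**2 - 25*k - 46)/(k**6 + 25*k**5 + 247*k**4 + 1219*k**3 + 3112*k**2 + 3796*k + 1680). ✓
Telescope: S(n) = s_(n+1) − s_(2) = (-n**3 - 14*n**2 - 59*n - 46)/(24*(n**3 + 14*n**2 + 59*n + 70)) − (-5/144) = (-n**3 - 14*n**2 - 59*n + 74)/(144*(n**3 + 14*n**2 + 59*n + 70)).

S(n) = (-n**3 - 14*n**2 - 59*n + 74)/(144*(n**3 + 14*n**2 + 59*n + 70))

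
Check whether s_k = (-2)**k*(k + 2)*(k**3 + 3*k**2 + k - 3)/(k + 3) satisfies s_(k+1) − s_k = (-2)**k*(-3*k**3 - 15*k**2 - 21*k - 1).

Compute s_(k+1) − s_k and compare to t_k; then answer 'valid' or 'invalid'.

s_(k+1) = (-2)**(k + 1)*(k + 3)*(k + (k + 1)**3 + 3*(k + 1)**2 - 2)/(k + 4)
s_(k+1) − s_k = (-2)**k*(-3*k**5 - 33*k**4 - 137*k**3 - 259*k**2 - 194*k - 12)/(k**2 + 7*k + 12)
(s_(k+1) − s_k) − t_k = (-2)**k*k*(3*k**3 + 25*k**2 + 69*k + 65)/(k**2 + 7*k + 12)

Invalid: residual (-2)**k*k*(3*k**3 + 25*k**2 + 69*k + 65)/(k**2 + 7*k + 12) ≠ 0.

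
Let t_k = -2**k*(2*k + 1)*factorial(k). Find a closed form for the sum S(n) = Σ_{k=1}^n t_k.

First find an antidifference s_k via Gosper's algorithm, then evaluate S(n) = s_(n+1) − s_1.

t_(k+1)/t_k = 2*(k + 1)*(2*k + 3)/(2*k + 1).
So A=2*k + 2 and B=1, with C=k + 1/2.
Set up (2*k + 2)·f(k+1) − (1)·f(k) − (k + 1/2) = 0.
Degrees (1,0,1) ⇒ d ≤ 0.
Solving with deg f ≤ 0: f(k) = 1/2.
Then R = B(k−1)f/C = 1/(2*k + 1), so s_k = R(k)·t_k = -2**k*factorial(k).
Verify: -2**k*(2*k + 1)*factorial(k) matches t_k.
Σ_(k=1)^n t_k = s_(n+1) − s_(1) = (-2**(n + 1)*factorial(n + 1)) − (-2), i.e. -2*2**n*factorial(n + 1) + 2.

S(n) = -2*2**n*factorial(n + 1) + 2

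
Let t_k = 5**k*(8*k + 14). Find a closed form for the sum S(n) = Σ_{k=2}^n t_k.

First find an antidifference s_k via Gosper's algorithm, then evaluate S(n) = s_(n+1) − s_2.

S(n) = 10*5**n*n + 15*5**n - 125

Step 1: r(k) = 5*(4*k + 11)/(4*k + 7).
A = 5, B = 1, C = k + 7/4.
Solve (5)·f(k+1) − (1)·f(k) = k + 7/4.
From deg A=0, deg B=0, deg C=1: d=1.
Solve for f: f(k) = (2*k + 1)/8 (degree 1 ≤ 1).
Get s_k = R·t_k = 5**k*(2*k + 1) with R(k) = B(k−1)f(k)/C(k) = (2*k + 1)/(2*(4*k + 7)).
Verify: 5**k*(8*k + 14) matches t_k.
Telescope: S(n) = s_(n+1) − s_(2) = 5**(n + 1)*(2*n + 3) − (125) = 10*5**n*n + 15*5**n - 125.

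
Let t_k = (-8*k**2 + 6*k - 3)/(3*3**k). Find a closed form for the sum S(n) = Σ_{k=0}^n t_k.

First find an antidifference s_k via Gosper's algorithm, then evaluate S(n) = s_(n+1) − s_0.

The ratio is (8*k**2 + 10*k + 5)/(3*(8*k**2 - 6*k + 3)).
Factor: A=1/3; B=1; C=k**2 - 3*k/4 + 3/8.
Key eq: (1/3)·f(k+1) = (1)·f(k) + (k**2 - 3*k/4 + 3/8).
Degrees (0,0,2) ⇒ d ≤ 2.
Match coefficients ⇒ f(k) = -3*(4*k**2 + k + 4)/8.
Certificate R = B(k−1)f/C = -3*(4*k**2 + k + 4)/(8*k**2 - 6*k + 3) gives s_k = (4*k**2 + k + 4)/3**k.
s_(k+1) − s_k = (-8*k**2 + 6*k - 3)/(3*3**k) = t_k.
Telescope: S(n) = s_(n+1) − s_(0) = 3**(-n - 1)*(4*n**2 + 9*n + 9) − (4) = (-12*3**n + 4*n**2 + 9*n + 9)/(3*3**n).

S(n) = (-12*3**n + 4*n**2 + 9*n + 9)/(3*3**n)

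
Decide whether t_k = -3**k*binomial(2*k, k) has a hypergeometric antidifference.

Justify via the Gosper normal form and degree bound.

Compute t_(k+1)/t_k: get 6*(2*k + 1)/(k + 1).
So A=12*k + 6 and B=k + 1, with C=1.
Key eq: (12*k + 6)·f(k+1) = (k)·f(k) + (1).
deg f ≤ -1 (via 1,1,0).
deg f ≤ -1 is impossible — no certificate.

No. Not Gosper-summable.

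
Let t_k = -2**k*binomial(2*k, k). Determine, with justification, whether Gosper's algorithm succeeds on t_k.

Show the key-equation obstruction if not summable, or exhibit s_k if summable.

Step 1: r(k) = 4*(2*k + 1)/(k + 1).
Normal form (A,B,C) = (8*k + 4, k + 1, 1).
Need (8*k + 4)·f(k+1) − (k)·f(k) = 1.
Bound: deg f ≤ -1.
Bound -1 < 0, so the key equation has no polynomial solution.

No — negative degree bound, so no certificate f.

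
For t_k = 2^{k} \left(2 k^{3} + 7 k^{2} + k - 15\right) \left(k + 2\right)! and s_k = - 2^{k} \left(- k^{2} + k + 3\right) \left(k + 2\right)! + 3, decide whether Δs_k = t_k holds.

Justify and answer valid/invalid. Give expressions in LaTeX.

s_(k+1) = -2**(k + 1)*(k - (k + 1)**2 + 4)*factorial(k + 3) + 3
s_(k+1) − s_k = 2**k*(2*k**3 + 7*k**2 + k - 15)*factorial(k + 2)
(s_(k+1) − s_k) − t_k = 0

Valid — Δs_k = t_k.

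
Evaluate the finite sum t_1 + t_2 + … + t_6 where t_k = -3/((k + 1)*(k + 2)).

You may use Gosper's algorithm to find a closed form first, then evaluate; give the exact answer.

Σ = -9/8

Step 1: r(k) = (k + 1)/(k + 3).
Normal form (A,B,C) = (k + 1, k + 3, 1).
Set up (k + 1)·f(k+1) − (k + 2)·f(k) − (1) = 0.
deg f ≤ 1 (via 1,1,0).
Match coefficients ⇒ f(k) = k.
So s_k = (B(k−1)f/C)·t_k = (k*(k + 2))·t_k = -3*k/(k + 1).
Check: Δs_k = -3/(k**2 + 3*k + 2). ✓
Telescoping: Σ = s_(7) − s_(1) = -21/8 − (-3/2) = -9/8.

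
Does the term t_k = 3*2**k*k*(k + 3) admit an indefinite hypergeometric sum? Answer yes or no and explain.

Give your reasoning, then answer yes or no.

Step 1: r(k) = 2*(k + 1)*(k + 4)/(k*(k + 3)).
So A=2 and B=1, with C=k**2 + 3*k.
f must satisfy (2)·f(k+1) − (1)·f(k) = k**2 + 3*k.
Bound: deg f ≤ 2.
A polynomial solution: f(k) = k*(k - 1).
So s_k = (B(k−1)f/C)·t_k = ((k - 1)/(k + 3))·t_k = 3*2**k*k*(k - 1).
Verify: 3*2**k*k*(k + 3) matches t_k.

Yes. s_k = 3*2**k*k*(k - 1).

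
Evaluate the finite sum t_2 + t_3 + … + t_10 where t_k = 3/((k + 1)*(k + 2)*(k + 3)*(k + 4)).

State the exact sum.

r(k) = (k + 1)/(k + 5) after simplifying.
So A=k + 1 and B=k + 5, with C=1.
Key eq: (k + 1)·f(k+1) = (k + 4)·f(k) + (1).
Bound: deg f ≤ 3.
Solving with deg f ≤ 3: f(k) = k*(k**2 + 6*k + 11)/18.
So s_k = (B(k−1)f/C)·t_k = (k*(k + 4)*(k**2 + 6*k + 11)/18)·t_k = k*(k**2 + 6*k + 11)/(6*(k + 1)*(k + 2)*(k + 3)).
Verify: 3/(k**4 + 10*k**3 + 35*k**2 + 50*k + 24) matches t_k.
Σ_(k=2)^(10) t_k = s_(11) − s_(2) = 121/728 − (3/20) = 59/3640.

Σ = 59/3640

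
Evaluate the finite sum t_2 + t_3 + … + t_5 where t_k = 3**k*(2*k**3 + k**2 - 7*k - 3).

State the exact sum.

Compute t_(k+1)/t_k: get 3*(2*k**3 + 7*k**2 + k - 7)/(2*k**3 + k**2 - 7*k - 3).
Normal form (A,B,C) = (3, 1, k**3 + k**2/2 - 7*k/2 - 3/2).
Key eq: (3)·f(k+1) = (1)·f(k) + (k**3 + k**2/2 - 7*k/2 - 3/2).
Degrees (0,0,3) ⇒ d ≤ 3.
A polynomial solution: f(k) = (k - 3)*(k**2 - k + 1)/2.
Certificate R = B(k−1)f/C = (k - 3)*(k**2 - k + 1)/(2*k**3 + k**2 - 7*k - 3) gives s_k = 3**k*(k**3 - 4*k**2 + 4*k - 3).
Verify: 3**k*(2*k**3 + k**2 - 7*k - 3) matches t_k.
Σ_(k=2)^(5) t_k = s_(6) − s_(2) = 67797 − (-27) = 67824.

Σ = 67824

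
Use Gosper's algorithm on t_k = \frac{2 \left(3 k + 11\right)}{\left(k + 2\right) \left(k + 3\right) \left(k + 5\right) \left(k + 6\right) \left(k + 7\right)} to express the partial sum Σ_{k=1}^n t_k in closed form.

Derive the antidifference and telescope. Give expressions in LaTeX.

S(n) = \frac{n \left(n^{2} + 16 n + 81\right)}{63 \left(n^{3} + 16 n^{2} + 81 n + 126\right)}

r(k) = (k + 2)*(k + 5)*(3*k + 14)/((k + 4)*(k + 8)*(3*k + 11)) after simplifying.
So A=k + 2 and B=k + 8, with C=k**2 + 23*k/3 + 44/3.
Set up (k + 2)·f(k+1) − (k + 7)·f(k) − (k**2 + 23*k/3 + 44/3) = 0.
Degrees (1,1,2) ⇒ d ≤ 5.
Solving with deg f ≤ 5: f(k) = k*(k + 3)*(k + 4)*(k**2 + 13*k + 52)/180.
R(k) = B(k−1)·f(k)/C(k) = k*(k + 3)*(k + 7)*(k**2 + 13*k + 52)/(60*(3*k + 11)); s_k = R·t_k = k*(k**2 + 13*k + 52)/(30*(k**3 + 13*k**2 + 52*k + 60)).
Check: Δs_k = 2*(3*k + 11)/(k**5 + 23*k**4 + 203*k**3 + 853*k**2 + 1692*k + 1260). ✓
s_(n+1) = (n**3 + 16*n**2 + 81*n + 66)/(30*(n**3 + 16*n**2 + 81*n + 126)) and s_(1) = 11/630, so S(n) = n*(n**2 + 16*n + 81)/(63*(n**3 + 16*n**2 + 81*n + 126)).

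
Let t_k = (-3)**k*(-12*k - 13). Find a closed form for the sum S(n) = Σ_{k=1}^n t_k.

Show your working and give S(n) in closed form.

The ratio is 3*(-12*k - 25)/(12*k + 13).
Factor: A=-3; B=1; C=k + 13/12.
Key eq: (-3)·f(k+1) = (1)·f(k) + (k + 13/12).
Degrees (0,0,1) ⇒ d ≤ 1.
A polynomial solution: f(k) = -(3*k + 1)/12.
Then R = B(k−1)f/C = -(3*k + 1)/(12*k + 13), so s_k = R(k)·t_k = (-3)**k*(3*k + 1).
Verify: (-3)**k*(-12*k - 13) matches t_k.
Evaluate: s_(n+1) = (-3)**(n + 1)*(3*n + 4); subtract s_(1) = -12 ⇒ S(n) = -9*(-3)**n*n - 12*(-3)**n + 12.

S(n) = -9*(-3)**n*n - 12*(-3)**n + 12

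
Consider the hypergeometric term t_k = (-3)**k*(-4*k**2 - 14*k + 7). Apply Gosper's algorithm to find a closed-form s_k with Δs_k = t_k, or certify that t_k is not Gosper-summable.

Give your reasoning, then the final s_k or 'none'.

s_k = (-3)**k*(k**2 + 2*k - 4)

r(k) = 3*(-4*k**2 - 22*k - 11)/(4*k**2 + 14*k - 7) after simplifying.
So A=-3 and B=1, with C=k**2 + 7*k/2 - 7/4.
Set up (-3)·f(k+1) − (1)·f(k) − (k**2 + 7*k/2 - 7/4) = 0.
Degrees (0,0,2) ⇒ d ≤ 2.
Coefficient equations give f(k) = -(k**2 + 2*k - 4)/4.
Certificate R = B(k−1)f/C = -(k**2 + 2*k - 4)/(4*k**2 + 14*k - 7) gives s_k = (-3)**k*(k**2 + 2*k - 4).
Verify: (-3)**k*(-4*k**2 - 14*k + 7) matches t_k.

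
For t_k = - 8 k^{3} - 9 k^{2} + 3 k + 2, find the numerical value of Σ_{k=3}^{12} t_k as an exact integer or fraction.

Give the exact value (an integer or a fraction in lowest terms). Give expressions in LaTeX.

Σ = -54160

r(k) = (8*k**3 + 33*k**2 + 39*k + 12)/(8*k**3 + 9*k**2 - 3*k - 2) after simplifying.
Gosper form: A/B · C(k+1)/C(k) with A=1, B=1, C=k**3 + 9*k**2/8 - 3*k/8 - 1/4.
f must satisfy (1)·f(k+1) − (1)·f(k) = k**3 + 9*k**2/8 - 3*k/8 - 1/4.
From deg A=0, deg B=0, deg C=3: d=4.
Solve for f: f(k) = k*(2*k**3 - k**2 - 4*k + 1)/8 (degree 4 ≤ 4).
R(k) = B(k−1)·f(k)/C(k) = k*(2*k**3 - k**2 - 4*k + 1)/(8*k**3 + 9*k**2 - 3*k - 2); s_k = R·t_k = k*(-2*k**3 + k**2 + 4*k - 1).
Verify: -8*k**3 - 9*k**2 + 3*k + 2 matches t_k.
Σ_(k=3)^(12) t_k = s_(13) − s_(3) = -54262 − (-102) = -54160.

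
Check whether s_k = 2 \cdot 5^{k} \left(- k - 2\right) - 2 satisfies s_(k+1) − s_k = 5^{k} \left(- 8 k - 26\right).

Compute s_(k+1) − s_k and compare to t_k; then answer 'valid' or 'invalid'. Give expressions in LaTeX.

Valid — Δs_k = t_k.

s_(k+1) = 2*5**(k + 1)*(-k - 3) - 2
s_(k+1) − s_k = 5**k*(-8*k - 26)
(s_(k+1) − s_k) − t_k = 0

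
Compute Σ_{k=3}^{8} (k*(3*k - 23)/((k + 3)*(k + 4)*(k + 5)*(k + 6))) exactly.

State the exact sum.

Σ = -67/2184

Step 1: r(k) = (k + 1)*(k + 3)*(3*k - 20)/(k*(k + 7)*(3*k - 23)).
Normal form (A,B,C) = (k + 3, k + 7, k**2 - 23*k/3).
Set up (k + 3)·f(k+1) − (k + 6)·f(k) − (k**2 - 23*k/3) = 0.
d = 3 from the (1,1,2) case.
Match coefficients ⇒ f(k) = k*(k - 77)*(k - 1)/90.
Certificate R = B(k−1)f/C = (k - 77)*(k - 1)*(k + 6)/(30*(3*k - 23)) gives s_k = k*(k**2 - 78*k + 77)/(30*(k + 3)*(k + 4)*(k + 5)).
Δs = k*(3*k - 23)/(k**4 + 18*k**3 + 119*k**2 + 342*k + 360), as required.
Telescoping: Σ = s_(9) − s_(3) = -34/455 − (-37/840) = -67/2184.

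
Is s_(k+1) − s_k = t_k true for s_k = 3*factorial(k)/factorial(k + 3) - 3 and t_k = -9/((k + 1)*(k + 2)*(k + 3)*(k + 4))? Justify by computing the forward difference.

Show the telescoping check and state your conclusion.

s_(k+1) = 3*factorial(k + 1)/factorial(k + 4) - 3
s_(k+1) − s_k = -9/((k + 1)*(k + 2)*(k + 3)*(k + 4))
(s_(k+1) − s_k) − t_k = 0

Valid — Δs_k = t_k.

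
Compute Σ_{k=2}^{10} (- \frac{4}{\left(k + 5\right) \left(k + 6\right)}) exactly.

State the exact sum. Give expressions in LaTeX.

Σ = -9/28

Compute t_(k+1)/t_k: get (k + 5)/(k + 7).
Factor: A=k + 5; B=k + 7; C=1.
Set up (k + 5)·f(k+1) − (k + 6)·f(k) − (1) = 0.
Degrees (1,1,0) ⇒ d ≤ 1.
Match coefficients ⇒ f(k) = k/5.
R(k) = B(k−1)·f(k)/C(k) = k*(k + 6)/5; s_k = R·t_k = -4*k/(5*k + 25).
Δs = -4/(k**2 + 11*k + 30), as required.
Telescoping: Σ = s_(11) − s_(2) = -11/20 − (-8/35) = -9/28.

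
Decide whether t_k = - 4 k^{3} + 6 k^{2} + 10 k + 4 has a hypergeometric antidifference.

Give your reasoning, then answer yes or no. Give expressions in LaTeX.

Step 1: r(k) = (2*k**3 + 3*k**2 - 5*k - 8)/(2*k**3 - 3*k**2 - 5*k - 2).
A = 1, B = 1, C = k**3 - 3*k**2/2 - 5*k/2 - 1.
Need (1)·f(k+1) − (1)·f(k) = k**3 - 3*k**2/2 - 5*k/2 - 1.
From deg A=0, deg B=0, deg C=3: d=4.
Solving with deg f ≤ 4: f(k) = k**2*(k**2 - 4*k - 1)/4.
R(k) = B(k−1)·f(k)/C(k) = k**2*(k**2 - 4*k - 1)/(2*(2*k**3 - 3*k**2 - 5*k - 2)); s_k = R·t_k = k**2*(-k**2 + 4*k + 1).
Δs = -4*k**3 + 6*k**2 + 10*k + 4, as required.

Yes. s_k = k^{2} \left(- k^{2} + 4 k + 1\right).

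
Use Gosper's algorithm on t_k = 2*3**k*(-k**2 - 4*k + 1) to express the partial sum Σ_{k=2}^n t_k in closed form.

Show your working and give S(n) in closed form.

S(n) = -3*3**n*n**2 - 9*3**n*n + 6*3**n + 18

t_(k+1)/t_k = 3*(k**2 + 6*k + 4)/(k**2 + 4*k - 1).
Gosper form: A/B · C(k+1)/C(k) with A=3, B=1, C=k**2 + 4*k - 1.
Solve (3)·f(k+1) − (1)·f(k) = k**2 + 4*k - 1.
d = 2 from the (0,0,2) case.
Match coefficients ⇒ f(k) = (k**2 + k - 4)/2.
Get s_k = R·t_k = 3**k*(-k**2 - k + 4) with R(k) = B(k−1)f(k)/C(k) = (k**2 + k - 4)/(2*(k**2 + 4*k - 1)).
s_(k+1) − s_k = 2*3**k*(-k**2 - 4*k + 1) = t_k.
Σ_(k=2)^n t_k = s_(n+1) − s_(2) = (3**(n + 1)*(-n**2 - 3*n + 2)) − (-18), i.e. -3*3**n*n**2 - 9*3**n*n + 6*3**n + 18.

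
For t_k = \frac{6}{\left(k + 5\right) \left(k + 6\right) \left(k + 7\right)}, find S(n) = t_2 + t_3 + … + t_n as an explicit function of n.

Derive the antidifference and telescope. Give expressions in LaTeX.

S(n) = \frac{3 \left(n^{2} + 13 n - 14\right)}{56 \left(n^{2} + 13 n + 42\right)}

Step 1: r(k) = (k + 5)/(k + 8).
Factor: A=k + 5; B=k + 8; C=1.
f must satisfy (k + 5)·f(k+1) − (k + 7)·f(k) = 1.
d = 2 from the (1,1,0) case.
Coefficient equations give f(k) = k*(k + 11)/60.
So s_k = (B(k−1)f/C)·t_k = (k*(k + 7)*(k + 11)/60)·t_k = k*(k + 11)/(10*(k + 5)*(k + 6)).
Δs = 6/(k**3 + 18*k**2 + 107*k + 210), as required.
Telescope: S(n) = s_(n+1) − s_(2) = (n**2 + 13*n + 12)/(10*(n**2 + 13*n + 42)) − (13/280) = 3*(n**2 + 13*n - 14)/(56*(n**2 + 13*n + 42)).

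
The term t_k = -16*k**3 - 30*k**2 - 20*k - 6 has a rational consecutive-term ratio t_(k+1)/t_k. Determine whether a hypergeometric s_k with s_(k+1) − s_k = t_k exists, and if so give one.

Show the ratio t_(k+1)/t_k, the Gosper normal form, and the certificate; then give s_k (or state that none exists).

s_k = k*(-4*k**3 - 2*k**2 + k - 1)

Compute t_(k+1)/t_k: get (8*k**3 + 39*k**2 + 64*k + 36)/(8*k**3 + 15*k**2 + 10*k + 3).
Factor: A=1; B=1; C=k**3 + 15*k**2/8 + 5*k/4 + 3/8.
Need (1)·f(k+1) − (1)·f(k) = k**3 + 15*k**2/8 + 5*k/4 + 3/8.
Bound: deg f ≤ 4.
Solving with deg f ≤ 4: f(k) = k*(k + 1)*(4*k**2 - 2*k + 1)/16.
R(k) = B(k−1)·f(k)/C(k) = k*(4*k**2 - 2*k + 1)/(2*(8*k**2 + 7*k + 3)); s_k = R·t_k = k*(-4*k**3 - 2*k**2 + k - 1).
Check: Δs_k = -16*k**3 - 30*k**2 - 20*k - 6. ✓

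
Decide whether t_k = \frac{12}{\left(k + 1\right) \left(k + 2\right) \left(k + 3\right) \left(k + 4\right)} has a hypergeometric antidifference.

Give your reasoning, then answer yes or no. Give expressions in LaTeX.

The ratio is (k + 1)/(k + 5).
Take A(k)=k + 1, B(k)=k + 5, C(k)=1.
Solve (k + 1)·f(k+1) − (k + 4)·f(k) = 1.
d = 3 from the (1,1,0) case.
Solve for f: f(k) = k*(k**2 + 6*k + 11)/18 (degree 3 ≤ 3).
So s_k = (B(k−1)f/C)·t_k = (k*(k + 4)*(k**2 + 6*k + 11)/18)·t_k = 2*k*(k**2 + 6*k + 11)/(3*(k + 1)*(k + 2)*(k + 3)).
Δs = 12/(k**4 + 10*k**3 + 35*k**2 + 50*k + 24), as required.

Yes. s_k = \frac{2 k \left(k^{2} + 6 k + 11\right)}{3 \left(k + 1\right) \left(k + 2\right) \left(k + 3\right)}.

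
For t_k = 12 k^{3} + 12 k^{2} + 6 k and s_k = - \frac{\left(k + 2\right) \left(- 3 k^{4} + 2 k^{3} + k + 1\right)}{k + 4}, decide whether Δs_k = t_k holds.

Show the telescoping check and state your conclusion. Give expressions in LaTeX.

s_(k+1) = -(k + 3)*(k - 3*(k + 1)**4 + 2*(k + 1)**3 + 2)/(k + 5)
s_(k+1) − s_k = 2*(6*k**5 + 51*k**4 + 115*k**3 + 93*k**2 + 35*k - 1)/(k**2 + 9*k + 20)
(s_(k+1) − s_k) − t_k = 2*(-9*k**4 - 62*k**3 - 54*k**2 - 25*k - 1)/(k**2 + 9*k + 20)

Invalid: residual \frac{2 \left(- 9 k^{4} - 62 k^{3} - 54 k^{2} - 25 k - 1\right)}{k^{2} + 9 k + 20} ≠ 0.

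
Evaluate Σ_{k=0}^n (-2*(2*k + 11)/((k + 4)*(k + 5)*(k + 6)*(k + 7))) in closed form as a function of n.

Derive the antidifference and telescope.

Ratio r(k) = (k + 4)*(2*k + 13)/((k + 8)*(2*k + 11)).
So A=k + 4 and B=k + 8, with C=k + 11/2.
Need (k + 4)·f(k+1) − (k + 7)·f(k) = k + 11/2.
d = 3 from the (1,1,1) case.
Solve for f: f(k) = k*(k + 5)*(k + 10)/48 (degree 3 ≤ 3).
So s_k = (B(k−1)f/C)·t_k = (k*(k + 5)*(k + 7)*(k + 10)/(24*(2*k + 11)))·t_k = k*(-k - 10)/(12*(k**2 + 10*k + 24)).
Verify: 2*(-2*k - 11)/(k**4 + 22*k**3 + 179*k**2 + 638*k + 840) matches t_k.
s_(n+1) = (-n**2 - 12*n - 11)/(12*(n**2 + 12*n + 35)) and s_(0) = 0, so S(n) = (-n**2 - 12*n - 11)/(12*(n**2 + 12*n + 35)).

S(n) = (-n**2 - 12*n - 11)/(12*(n**2 + 12*n + 35))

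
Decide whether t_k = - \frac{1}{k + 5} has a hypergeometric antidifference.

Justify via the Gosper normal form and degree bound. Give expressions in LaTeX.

Step 1: r(k) = (k + 5)/(k + 6).
Normal form (A,B,C) = (k + 5, k + 6, 1).
Need (k + 5)·f(k+1) − (k + 5)·f(k) = 1.
From deg A=1, deg B=1, deg C=0: d=0.
f = c0 ⇒ A·f(k+1) − B(k−1)·f(k) − C = -1. The system {-1 = 0} is inconsistent; no antidifference.

No; the coefficient equations for f are inconsistent.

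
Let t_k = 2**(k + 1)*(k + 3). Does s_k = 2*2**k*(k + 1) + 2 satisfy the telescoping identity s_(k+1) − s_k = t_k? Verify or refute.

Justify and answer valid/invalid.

s_(k+1) = 2*2**(k + 1)*(k + 2) + 2
s_(k+1) − s_k = 2**(k + 1)*(k + 3)
(s_(k+1) − s_k) − t_k = 0

valid; difference matches t_k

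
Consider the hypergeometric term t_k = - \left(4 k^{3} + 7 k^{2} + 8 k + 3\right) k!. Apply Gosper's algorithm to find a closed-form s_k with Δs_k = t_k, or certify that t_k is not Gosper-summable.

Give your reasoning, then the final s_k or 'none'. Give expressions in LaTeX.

Ratio r(k) = (4*k**4 + 23*k**3 + 53*k**2 + 56*k + 22)/(4*k**3 + 7*k**2 + 8*k + 3).
Factor: A=k + 1; B=1; C=k**3 + 7*k**2/4 + 2*k + 3/4.
f must satisfy (k + 1)·f(k+1) − (1)·f(k) = k**3 + 7*k**2/4 + 2*k + 3/4.
d = 2 from the (1,0,3) case.
Solve for f: f(k) = (k - 1)*(4*k + 3)/4 (degree 2 ≤ 2).
Then R = B(k−1)f/C = (k - 1)*(4*k + 3)/(4*k**3 + 7*k**2 + 8*k + 3), so s_k = R(k)·t_k = -(k - 1)*(4*k + 3)*factorial(k).
s_(k+1) − s_k = -(4*k**3 + 7*k**2 + 8*k + 3)*factorial(k) = t_k.

s_k = - \left(k - 1\right) \left(4 k + 3\right) k!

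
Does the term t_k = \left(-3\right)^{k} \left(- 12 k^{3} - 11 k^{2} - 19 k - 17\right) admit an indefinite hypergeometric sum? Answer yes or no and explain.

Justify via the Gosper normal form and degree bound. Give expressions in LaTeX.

t_(k+1)/t_k = 3*(-12*k**3 - 47*k**2 - 77*k - 59)/(12*k**3 + 11*k**2 + 19*k + 17).
Gosper form: A/B · C(k+1)/C(k) with A=-3, B=1, C=k**3 + 11*k**2/12 + 19*k/12 + 17/12.
Solve (-3)·f(k+1) − (1)·f(k) = k**3 + 11*k**2/12 + 19*k/12 + 17/12.
Degrees (0,0,3) ⇒ d ≤ 3.
Solve for f: f(k) = -(3*k**3 - 4*k**2 + 4*k + 2)/12 (degree 3 ≤ 3).
Get s_k = R·t_k = (-3)**k*(3*k**3 - 4*k**2 + 4*k + 2) with R(k) = B(k−1)f(k)/C(k) = -(3*k**3 - 4*k**2 + 4*k + 2)/(12*k**3 + 11*k**2 + 19*k + 17).
Check: Δs_k = (-3)**k*(-12*k**3 - 11*k**2 - 19*k - 17). ✓

Yes. s_k = \left(-3\right)^{k} \left(3 k^{3} - 4 k^{2} + 4 k + 2\right).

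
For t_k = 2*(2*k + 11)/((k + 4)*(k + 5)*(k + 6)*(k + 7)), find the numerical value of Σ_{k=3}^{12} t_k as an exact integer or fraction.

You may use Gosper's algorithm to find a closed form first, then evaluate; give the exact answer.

The ratio is (k + 4)*(2*k + 13)/((k + 8)*(2*k + 11)).
Normal form (A,B,C) = (k + 4, k + 8, k + 11/2).
f must satisfy (k + 4)·f(k+1) − (k + 7)·f(k) = k + 11/2.
Bound: deg f ≤ 3.
Match coefficients ⇒ f(k) = k*(k + 5)*(k + 10)/48.
Certificate R = B(k−1)f/C = k*(k + 5)*(k + 7)*(k + 10)/(24*(2*k + 11)) gives s_k = k*(k + 10)/(12*(k**2 + 10*k + 24)).
s_(k+1) − s_k = 2*(2*k + 11)/(k**4 + 22*k**3 + 179*k**2 + 638*k + 840) = t_k.
Σ_(k=3)^(12) t_k = s_(13) − s_(3) = 299/3876 − (13/252) = 520/20349.

Σ = 520/20349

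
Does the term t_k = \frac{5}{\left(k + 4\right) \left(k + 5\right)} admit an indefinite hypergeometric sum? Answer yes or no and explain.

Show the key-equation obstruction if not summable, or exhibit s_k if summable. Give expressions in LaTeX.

Yes. s_k = \frac{5 k}{4 \left(k + 4\right)}.

t_(k+1)/t_k = (k + 4)/(k + 6).
Factor: A=k + 4; B=k + 6; C=1.
f must satisfy (k + 4)·f(k+1) − (k + 5)·f(k) = 1.
Degrees (1,1,0) ⇒ d ≤ 1.
Match coefficients ⇒ f(k) = k/4.
Get s_k = R·t_k = 5*k/(4*(k + 4)) with R(k) = B(k−1)f(k)/C(k) = k*(k + 5)/4.
s_(k+1) − s_k = 5/(k**2 + 9*k + 20) = t_k.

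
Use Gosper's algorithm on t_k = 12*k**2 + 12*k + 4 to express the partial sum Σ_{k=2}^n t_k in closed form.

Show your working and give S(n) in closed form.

S(n) = 4*n**3 + 12*n**2 + 12*n - 28

t_(k+1)/t_k = (3*k**2 + 9*k + 7)/(3*k**2 + 3*k + 1).
A = 1, B = 1, C = k**2 + k + 1/3.
f must satisfy (1)·f(k+1) − (1)·f(k) = k**2 + k + 1/3.
d = 3 from the (0,0,2) case.
Match coefficients ⇒ f(k) = k**3/3.
Certificate R = B(k−1)f/C = k**3/(3*k**2 + 3*k + 1) gives s_k = 4*k**3.
Check: Δs_k = -4*k**3 + 4*(k + 1)**3. ✓
Σ_(k=2)^n t_k = s_(n+1) − s_(2) = (4*n**3 + 12*n**2 + 12*n + 4) − (32), i.e. 4*n**3 + 12*n**2 + 12*n - 28.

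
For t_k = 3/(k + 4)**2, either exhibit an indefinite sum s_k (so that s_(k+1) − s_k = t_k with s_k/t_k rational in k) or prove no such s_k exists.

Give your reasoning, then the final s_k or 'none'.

no hypergeometric antidifference exists

r(k) = (k + 4)**2/(k + 5)**2 after simplifying.
Factor: A=k**2 + 8*k + 16; B=k**2 + 10*k + 25; C=1.
Set up (k**2 + 8*k + 16)·f(k+1) − (k**2 + 8*k + 16)·f(k) − (1) = 0.
d = 0 from the (2,2,0) case.
Generic f = c0 gives residual -1; -1 = 0 cannot hold, so t_k is not Gosper-summable.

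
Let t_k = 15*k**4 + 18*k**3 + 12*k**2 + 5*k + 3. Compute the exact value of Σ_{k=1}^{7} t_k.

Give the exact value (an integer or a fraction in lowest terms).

Σ = 86093

Step 1: r(k) = (15*k**4 + 78*k**3 + 156*k**2 + 143*k + 53)/(15*k**4 + 18*k**3 + 12*k**2 + 5*k + 3).
Normal form (A,B,C) = (1, 1, k**4 + 6*k**3/5 + 4*k**2/5 + k/3 + 1/5).
Key eq: (1)·f(k+1) = (1)·f(k) + (k**4 + 6*k**3/5 + 4*k**2/5 + k/3 + 1/5).
Bound: deg f ≤ 5.
Solve for f: f(k) = k*(3*k**4 - 3*k**3 + k + 2)/15 (degree 5 ≤ 5).
Get s_k = R·t_k = k*(3*k**4 - 3*k**3 + k + 2) with R(k) = B(k−1)f(k)/C(k) = k*(3*k**4 - 3*k**3 + k + 2)/(15*k**4 + 18*k**3 + 12*k**2 + 5*k + 3).
Check: Δs_k = 15*k**4 + 18*k**3 + 12*k**2 + 5*k + 3. ✓
Sum = s_(8) − s_(1); s_(8) = 86096, s_(1) = 3 ⇒ 86093.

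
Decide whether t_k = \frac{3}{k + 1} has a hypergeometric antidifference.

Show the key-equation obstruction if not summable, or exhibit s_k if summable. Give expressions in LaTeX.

Ratio r(k) = (k + 1)/(k + 2).
Take A(k)=k + 1, B(k)=k + 2, C(k)=1.
Key eq: (k + 1)·f(k+1) = (k + 1)·f(k) + (1).
d = 0 from the (1,1,0) case.
Generic f = c0 gives residual -1; -1 = 0 cannot hold, so t_k is not Gosper-summable.

No; the coefficient equations for f are inconsistent.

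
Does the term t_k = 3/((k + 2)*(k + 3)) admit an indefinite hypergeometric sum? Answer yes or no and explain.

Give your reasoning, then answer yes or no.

Compute t_(k+1)/t_k: get (k + 2)/(k + 4).
Factor: A=k + 2; B=k + 4; C=1.
Set up (k + 2)·f(k+1) − (k + 3)·f(k) − (1) = 0.
Degrees (1,1,0) ⇒ d ≤ 1.
A polynomial solution: f(k) = k/2.
Certificate R = B(k−1)f/C = k*(k + 3)/2 gives s_k = 3*k/(2*(k + 2)).
Check: Δs_k = 3/(k**2 + 5*k + 6). ✓

Yes. s_k = 3*k/(2*(k + 2)).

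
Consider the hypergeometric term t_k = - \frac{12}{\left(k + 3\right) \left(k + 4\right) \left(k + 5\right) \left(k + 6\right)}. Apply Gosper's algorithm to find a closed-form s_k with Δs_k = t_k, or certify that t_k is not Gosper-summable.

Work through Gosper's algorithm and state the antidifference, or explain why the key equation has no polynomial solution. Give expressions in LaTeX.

s_k = \frac{k \left(- k^{2} - 12 k - 47\right)}{15 \left(k + 3\right) \left(k + 4\right) \left(k + 5\right)}

Compute t_(k+1)/t_k: get (k + 3)/(k + 7).
A = k + 3, B = k + 7, C = 1.
Set up (k + 3)·f(k+1) − (k + 6)·f(k) − (1) = 0.
d = 3 from the (1,1,0) case.
A polynomial solution: f(k) = k*(k**2 + 12*k + 47)/180.
Certificate R = B(k−1)f/C = k*(k + 6)*(k**2 + 12*k + 47)/180 gives s_k = k*(-k**2 - 12*k - 47)/(15*(k + 3)*(k + 4)*(k + 5)).
Δs = -12/(k**4 + 18*k**3 + 119*k**2 + 342*k + 360), as required.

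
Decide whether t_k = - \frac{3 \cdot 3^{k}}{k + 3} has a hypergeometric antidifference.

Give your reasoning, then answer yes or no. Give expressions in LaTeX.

No — key equation has no polynomial f.

Step 1: r(k) = 3*(k + 3)/(k + 4).
A = 3*k + 9, B = k + 4, C = 1.
Key eq: (3*k + 9)·f(k+1) = (k + 3)·f(k) + (1).
Bound: deg f ≤ -1.
deg f ≤ -1 is impossible — no certificate.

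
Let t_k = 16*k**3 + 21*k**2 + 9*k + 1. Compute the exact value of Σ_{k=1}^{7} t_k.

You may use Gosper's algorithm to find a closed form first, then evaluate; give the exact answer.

Σ = 15743

r(k) = (16*k**3 + 69*k**2 + 99*k + 47)/(16*k**3 + 21*k**2 + 9*k + 1) after simplifying.
So A=1 and B=1, with C=k**3 + 21*k**2/16 + 9*k/16 + 1/16.
Key eq: (1)·f(k+1) = (1)·f(k) + (k**3 + 21*k**2/16 + 9*k/16 + 1/16).
From deg A=0, deg B=0, deg C=3: d=4.
Match coefficients ⇒ f(k) = k**2*(4*k**2 - k - 2)/16.
R(k) = B(k−1)·f(k)/C(k) = k**2*(4*k**2 - k - 2)/(16*k**3 + 21*k**2 + 9*k + 1); s_k = R·t_k = k**2*(4*k**2 - k - 2).
Check: Δs_k = 16*k**3 + 21*k**2 + 9*k + 1. ✓
Sum = s_(8) − s_(1); s_(8) = 15744, s_(1) = 1 ⇒ 15743.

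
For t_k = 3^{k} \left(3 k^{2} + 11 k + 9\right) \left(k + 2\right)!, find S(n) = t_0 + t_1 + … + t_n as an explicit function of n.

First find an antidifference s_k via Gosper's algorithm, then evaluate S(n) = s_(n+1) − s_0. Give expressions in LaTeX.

The ratio is 3*(3*k**3 + 26*k**2 + 74*k + 69)/(3*k**2 + 11*k + 9).
Factor: A=3*k + 9; B=1; C=k**2 + 11*k/3 + 3.
Need (3*k + 9)·f(k+1) − (1)·f(k) = k**2 + 11*k/3 + 3.
deg f ≤ 1 (via 1,0,2).
Match coefficients ⇒ f(k) = k/3.
R(k) = B(k−1)·f(k)/C(k) = k/(3*k**2 + 11*k + 9); s_k = R·t_k = 3**k*k*factorial(k + 2).
Check: Δs_k = 3**k*(3*k**2 + 11*k + 9)*factorial(k + 2). ✓
s_(n+1) = 3**(n + 1)*(n + 1)*factorial(n + 3) and s_(0) = 0, so S(n) = 3**(n + 1)*(n + 1)*factorial(n + 3).

S(n) = 3^{n + 1} \left(n + 1\right) \left(n + 3\right)!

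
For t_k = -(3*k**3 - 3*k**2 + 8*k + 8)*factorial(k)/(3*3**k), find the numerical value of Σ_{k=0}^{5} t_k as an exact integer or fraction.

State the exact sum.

Ratio r(k) = (3*k**4 + 9*k**3 + 17*k**2 + 27*k + 16)/(3*(3*k**3 - 3*k**2 + 8*k + 8)).
Gosper form: A/B · C(k+1)/C(k) with A=k/3 + 1/3, B=1, C=k**3 - k**2 + 8*k/3 + 8/3.
Need (k/3 + 1/3)·f(k+1) − (1)·f(k) = k**3 - k**2 + 8*k/3 + 8/3.
From deg A=1, deg B=0, deg C=3: d=2.
Solving with deg f ≤ 2: f(k) = 3*k**2 - 3*k - 4.
Certificate R = B(k−1)f/C = 3*(3*k**2 - 3*k - 4)/(3*k**3 - 3*k**2 + 8*k + 8) gives s_k = (-3*k**2 + 3*k + 4)*factorial(k)/3**k.
Δs = -(3*k**3 - 3*k**2 + 8*k + 8)*factorial(k)/(3*3**k), as required.
Sum = s_(6) − s_(0); s_(6) = -6880/81, s_(0) = 4 ⇒ -7204/81.

Σ = -7204/81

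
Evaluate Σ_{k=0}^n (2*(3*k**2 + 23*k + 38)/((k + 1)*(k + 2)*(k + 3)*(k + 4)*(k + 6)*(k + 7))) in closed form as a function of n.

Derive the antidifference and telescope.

t_(k+1)/t_k = (k + 1)*(k + 6)*(23*k + 3*(k + 1)**2 + 61)/((k + 5)*(k + 8)*(3*k**2 + 23*k + 38)).
A = k + 1, B = k + 8, C = k**3 + 38*k**2/3 + 51*k + 190/3.
Set up (k + 1)·f(k+1) − (k + 7)·f(k) − (k**3 + 38*k**2/3 + 51*k + 190/3) = 0.
Degrees (1,1,3) ⇒ d ≤ 6.
Solve for f: f(k) = k*(k + 2)*(k + 4)*(k + 5)*(k**2 + 10*k + 27)/54 (degree 6 ≤ 6).
So s_k = (B(k−1)f/C)·t_k = (k*(k + 2)*(k + 4)*(k + 7)*(k**2 + 10*k + 27)/(18*(3*k**2 + 23*k + 38)))·t_k = k*(k**2 + 10*k + 27)/(9*(k**3 + 10*k**2 + 27*k + 18)).
Check: Δs_k = 2*(3*k**2 + 23*k + 38)/(k**6 + 23*k**5 + 207*k**4 + 925*k**3 + 2144*k**2 + 2412*k + 1008). ✓
Telescope: S(n) = s_(n+1) − s_(0) = (n**3 + 13*n**2 + 50*n + 38)/(9*(n**3 + 13*n**2 + 50*n + 56)) − (0) = (n**3 + 13*n**2 + 50*n + 38)/(9*(n**3 + 13*n**2 + 50*n + 56)).

S(n) = (n**3 + 13*n**2 + 50*n + 38)/(9*(n**3 + 13*n**2 + 50*n + 56))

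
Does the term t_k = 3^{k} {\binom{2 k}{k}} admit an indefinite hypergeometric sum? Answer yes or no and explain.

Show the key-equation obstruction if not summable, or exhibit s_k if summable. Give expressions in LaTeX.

r(k) = 6*(2*k + 1)/(k + 1) after simplifying.
A = 12*k + 6, B = k + 1, C = 1.
Key eq: (12*k + 6)·f(k+1) = (k)·f(k) + (1).
From deg A=1, deg B=1, deg C=0: d=-1.
Negative degree bound (-1): no f exists, t_k not Gosper-summable.

No — negative degree bound, so no certificate f.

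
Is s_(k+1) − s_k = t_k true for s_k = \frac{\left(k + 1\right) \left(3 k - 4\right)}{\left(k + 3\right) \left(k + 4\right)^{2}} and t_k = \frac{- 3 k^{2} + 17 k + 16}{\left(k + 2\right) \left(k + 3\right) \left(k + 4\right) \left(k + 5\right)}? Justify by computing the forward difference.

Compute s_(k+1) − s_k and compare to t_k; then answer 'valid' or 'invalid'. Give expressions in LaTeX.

Invalid: residual \frac{6 \left(2 k^{3} + 3 k^{2} - 31 k - 28\right)}{k^{6} + 23 k^{5} + 217 k^{4} + 1073 k^{3} + 2926 k^{2} + 4160 k + 2400} ≠ 0.

s_(k+1) = (k + 2)*(3*k - 1)/((k + 4)*(k + 5)**2)
s_(k+1) − s_k = (-3*k**3 + 8*k**2 + 111*k + 76)/(k**5 + 21*k**4 + 175*k**3 + 723*k**2 + 1480*k + 1200)
(s_(k+1) − s_k) − t_k = 6*(2*k**3 + 3*k**2 - 31*k - 28)/(k**6 + 23*k**5 + 217*k**4 + 1073*k**3 + 2926*k**2 + 4160*k + 2400)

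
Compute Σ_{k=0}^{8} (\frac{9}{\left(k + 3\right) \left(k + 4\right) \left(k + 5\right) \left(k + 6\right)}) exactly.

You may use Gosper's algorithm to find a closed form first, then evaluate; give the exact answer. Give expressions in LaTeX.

Σ = 177/3640

Compute t_(k+1)/t_k: get (k + 3)/(k + 7).
Gosper form: A/B · C(k+1)/C(k) with A=k + 3, B=k + 7, C=1.
Need (k + 3)·f(k+1) − (k + 6)·f(k) = 1.
Degrees (1,1,0) ⇒ d ≤ 3.
Match coefficients ⇒ f(k) = k*(k**2 + 12*k + 47)/180.
So s_k = (B(k−1)f/C)·t_k = (k*(k + 6)*(k**2 + 12*k + 47)/180)·t_k = k*(k**2 + 12*k + 47)/(20*(k + 3)*(k + 4)*(k + 5)).
Check: Δs_k = 9/(k**4 + 18*k**3 + 119*k**2 + 342*k + 360). ✓
Σ_(k=0)^(8) t_k = s_(9) − s_(0) = 177/3640 − (0) = 177/3640.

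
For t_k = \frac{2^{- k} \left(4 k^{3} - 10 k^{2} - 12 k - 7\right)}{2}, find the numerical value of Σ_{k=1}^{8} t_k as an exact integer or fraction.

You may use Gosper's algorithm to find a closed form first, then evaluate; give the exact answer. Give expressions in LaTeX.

Σ = 211/512

The ratio is (4*k**3 + 2*k**2 - 20*k - 25)/(2*(4*k**3 - 10*k**2 - 12*k - 7)).
Factor: A=1/2; B=1; C=k**3 - 5*k**2/2 - 3*k - 7/4.
Key eq: (1/2)·f(k+1) = (1)·f(k) + (k**3 - 5*k**2/2 - 3*k - 7/4).
deg f ≤ 3 (via 0,0,3).
Match coefficients ⇒ f(k) = -(4*k**3 + 2*k**2 + 4*k + 3)/2.
R(k) = B(k−1)·f(k)/C(k) = -2*(4*k**3 + 2*k**2 + 4*k + 3)/((2*k - 7)*(2*k**2 + 2*k + 1)); s_k = R·t_k = (-4*k**3 - 2*k**2 - 4*k - 3)/2**k.
Check: Δs_k = (4*k**3 - 10*k**2 - 12*k - 7)/(2*2**k). ✓
Evaluate s at k=9 and k=1: -3117/512 and -13/2; difference 211/512.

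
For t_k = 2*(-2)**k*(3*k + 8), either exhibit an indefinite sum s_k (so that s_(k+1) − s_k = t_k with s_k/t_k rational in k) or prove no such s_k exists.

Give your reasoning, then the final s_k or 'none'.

r(k) = 2*(-3*k - 11)/(3*k + 8) after simplifying.
A = -2, B = 1, C = k + 8/3.
f must satisfy (-2)·f(k+1) − (1)·f(k) = k + 8/3.
From deg A=0, deg B=0, deg C=1: d=1.
Coefficient equations give f(k) = -(k + 2)/3.
Get s_k = R·t_k = (-2)**(k + 1)*(k + 2) with R(k) = B(k−1)f(k)/C(k) = -(k + 2)/(3*k + 8).
Verify: 2*(-2)**k*(3*k + 8) matches t_k.

s_k = (-2)**(k + 1)*(k + 2)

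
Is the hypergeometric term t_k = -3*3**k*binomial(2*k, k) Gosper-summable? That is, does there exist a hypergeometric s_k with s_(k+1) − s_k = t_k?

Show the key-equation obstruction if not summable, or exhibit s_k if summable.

r(k) = 6*(2*k + 1)/(k + 1) after simplifying.
So A=12*k + 6 and B=k + 1, with C=1.
Need (12*k + 6)·f(k+1) − (k)·f(k) = 1.
d = -1 from the (1,1,0) case.
Bound -1 < 0, so the key equation has no polynomial solution.

No; the degree bound rules out any f.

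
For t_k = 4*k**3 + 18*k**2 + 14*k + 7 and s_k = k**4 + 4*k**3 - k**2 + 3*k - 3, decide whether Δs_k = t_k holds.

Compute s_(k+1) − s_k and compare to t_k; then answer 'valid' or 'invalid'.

s_(k+1) = k**4 + 8*k**3 + 17*k**2 + 17*k + 4
s_(k+1) − s_k = 4*k**3 + 18*k**2 + 14*k + 7
(s_(k+1) − s_k) − t_k = 0

Valid — Δs_k = t_k.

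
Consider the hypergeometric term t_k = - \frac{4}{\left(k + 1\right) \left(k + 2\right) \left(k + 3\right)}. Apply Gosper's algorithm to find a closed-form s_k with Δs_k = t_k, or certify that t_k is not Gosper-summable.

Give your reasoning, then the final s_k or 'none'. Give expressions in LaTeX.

s_k = \frac{k \left(- k - 3\right)}{\left(k + 1\right) \left(k + 2\right)}

The ratio is (k + 1)/(k + 4).
Take A(k)=k + 1, B(k)=k + 4, C(k)=1.
Solve (k + 1)·f(k+1) − (k + 3)·f(k) = 1.
deg f ≤ 2 (via 1,1,0).
A polynomial solution: f(k) = k*(k + 3)/4.
So s_k = (B(k−1)f/C)·t_k = (k*(k + 3)**2/4)·t_k = k*(-k - 3)/((k + 1)*(k + 2)).
Check: Δs_k = -4/(k**3 + 6*k**2 + 11*k + 6). ✓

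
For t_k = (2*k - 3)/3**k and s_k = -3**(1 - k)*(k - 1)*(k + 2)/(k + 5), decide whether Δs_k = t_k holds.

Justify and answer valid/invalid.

s_(k+1) = -k*(k + 3)/(3**k*(k + 6))
s_(k+1) − s_k = (2*k**3 + 13*k**2 - 3*k - 36)/(3**k*(k**2 + 11*k + 30))
(s_(k+1) − s_k) − t_k = 6*(-k**2 - 5*k + 9)/(3**k*(k**2 + 11*k + 30))

Invalid: residual 6*(-k**2 - 5*k + 9)/(3**k*(k**2 + 11*k + 30)) ≠ 0.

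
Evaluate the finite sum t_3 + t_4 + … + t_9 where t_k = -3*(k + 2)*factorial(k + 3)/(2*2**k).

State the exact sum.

r(k) = (k + 3)*(k + 4)/(2*(k + 2)) after simplifying.
A = k/2 + 2, B = 1, C = k + 2.
Set up (k/2 + 2)·f(k+1) − (1)·f(k) − (k + 2) = 0.
deg f ≤ 0 (via 1,0,1).
Solving with deg f ≤ 0: f(k) = 2.
Get s_k = R·t_k = -3*factorial(k + 3)/2**k with R(k) = B(k−1)f(k)/C(k) = 2/(k + 2).
Δs = -3*(k + 2)*factorial(k + 3)/(2*2**k), as required.
Evaluate s at k=10 and k=3: -18243225 and -270; difference -18242955.

Σ = -18242955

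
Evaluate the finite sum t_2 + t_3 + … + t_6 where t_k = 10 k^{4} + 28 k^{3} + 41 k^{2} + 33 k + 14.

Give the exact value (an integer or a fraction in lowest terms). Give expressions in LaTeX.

Ratio r(k) = (10*k**4 + 68*k**3 + 185*k**2 + 239*k + 126)/(10*k**4 + 28*k**3 + 41*k**2 + 33*k + 14).
Gosper form: A/B · C(k+1)/C(k) with A=1, B=1, C=k**4 + 14*k**3/5 + 41*k**2/10 + 33*k/10 + 7/5.
Set up (1)·f(k+1) − (1)·f(k) − (k**4 + 14*k**3/5 + 41*k**2/10 + 33*k/10 + 7/5) = 0.
Degrees (0,0,4) ⇒ d ≤ 5.
Coefficient equations give f(k) = k*(2*k**4 + 2*k**3 + 3*k**2 + 3*k + 4)/10.
So s_k = (B(k−1)f/C)·t_k = (k*(2*k**4 + 2*k**3 + 3*k**2 + 3*k + 4)/(10*k**4 + 28*k**3 + 41*k**2 + 33*k + 14))·t_k = k*(2*k**4 + 2*k**3 + 3*k**2 + 3*k + 4).
Verify: 10*k**4 + 28*k**3 + 41*k**2 + 33*k + 14 matches t_k.
Sum = s_(7) − s_(2); s_(7) = 39620, s_(2) = 140 ⇒ 39480.

Σ = 39480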